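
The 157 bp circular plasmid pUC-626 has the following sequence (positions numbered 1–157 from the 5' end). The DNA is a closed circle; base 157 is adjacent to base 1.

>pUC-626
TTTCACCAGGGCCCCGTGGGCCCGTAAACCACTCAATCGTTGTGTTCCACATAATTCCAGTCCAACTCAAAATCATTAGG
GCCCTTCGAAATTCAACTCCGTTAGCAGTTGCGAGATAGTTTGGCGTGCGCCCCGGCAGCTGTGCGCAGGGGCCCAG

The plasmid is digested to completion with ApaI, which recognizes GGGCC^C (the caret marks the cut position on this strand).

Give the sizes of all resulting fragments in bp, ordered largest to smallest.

71, 61, 16, 9 bp

ApaI sites (GGGCCC) start at positions 9, 18, 79, 150.
ApaI cuts after base 5 of each site (before the last base), so after positions 13, 22, 83, 154.
Circular molecule, 4 cuts → 4 fragments:
  14–22 → 9 bp
  23–83 → 61 bp
  84–154 → 71 bp
  155–157 then 1–13 → 3 + 13 = 16 bp
Sorted largest to smallest: 71, 61, 16, 9 bp.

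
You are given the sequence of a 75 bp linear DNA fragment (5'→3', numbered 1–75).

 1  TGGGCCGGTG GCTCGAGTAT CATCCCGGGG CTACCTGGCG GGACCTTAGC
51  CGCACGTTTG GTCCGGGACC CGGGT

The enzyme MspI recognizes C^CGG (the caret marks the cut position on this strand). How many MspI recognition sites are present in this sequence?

4

CCGG occurs starting at positions 5, 25, 63, 70.
MspI cuts at 4 sites.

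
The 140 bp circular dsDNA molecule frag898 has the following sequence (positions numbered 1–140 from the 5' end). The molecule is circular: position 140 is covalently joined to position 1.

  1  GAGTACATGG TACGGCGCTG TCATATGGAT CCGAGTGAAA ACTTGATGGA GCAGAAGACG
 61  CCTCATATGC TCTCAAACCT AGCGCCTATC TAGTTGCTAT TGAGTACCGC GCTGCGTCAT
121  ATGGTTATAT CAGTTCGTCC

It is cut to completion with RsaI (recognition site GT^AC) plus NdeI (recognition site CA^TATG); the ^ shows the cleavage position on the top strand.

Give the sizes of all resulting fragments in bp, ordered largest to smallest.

42, 40, 25, 14, 12, 7 bp

RsaI sites (GTAC) start at positions 3, 10, 104.
RsaI cuts after base 2 of each site, so after positions 4, 11, 105.
NdeI sites (CATATG) start at positions 22, 64, 118.
NdeI cuts after base 2 of each site, so after positions 23, 65, 119.
Combined cut positions: 4, 11, 23, 65, 105, 119.
Circular molecule, 6 cuts → 6 fragments:
  5–11 → 7 bp
  12–23 → 12 bp
  24–65 → 42 bp
  66–105 → 40 bp
  106–119 → 14 bp
  120–140 then 1–4 → 21 + 4 = 25 bp
Sorted largest to smallest: 42, 40, 25, 14, 12, 7 bp.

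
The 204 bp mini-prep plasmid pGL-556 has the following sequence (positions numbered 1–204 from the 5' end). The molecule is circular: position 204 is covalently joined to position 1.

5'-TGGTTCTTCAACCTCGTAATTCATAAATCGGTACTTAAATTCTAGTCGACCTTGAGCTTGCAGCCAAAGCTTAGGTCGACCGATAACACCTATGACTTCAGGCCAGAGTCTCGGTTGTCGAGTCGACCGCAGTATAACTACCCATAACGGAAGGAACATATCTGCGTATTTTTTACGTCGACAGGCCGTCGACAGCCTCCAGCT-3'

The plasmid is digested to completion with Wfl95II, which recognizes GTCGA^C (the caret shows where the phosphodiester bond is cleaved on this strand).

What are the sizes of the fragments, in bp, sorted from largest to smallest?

61, 55, 47, 30, 11 bp

Wfl95II sites (GTCGAC) start at positions 45, 75, 122, 177, 188.
Wfl95II cuts after base 5 of each site (before the last base), so after positions 49, 79, 126, 181, 192.
Circular molecule, 5 cuts → 5 fragments:
  50–79 → 30 bp
  80–126 → 47 bp
  127–181 → 55 bp
  182–192 → 11 bp
  193–204 then 1–49 → 12 + 49 = 61 bp
Sorted largest to smallest: 61, 55, 47, 30, 11 bp.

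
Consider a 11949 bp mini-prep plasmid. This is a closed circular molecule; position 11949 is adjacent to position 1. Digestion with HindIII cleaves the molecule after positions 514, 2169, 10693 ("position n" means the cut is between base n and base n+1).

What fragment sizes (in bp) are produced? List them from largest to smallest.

Circular molecule, 3 cuts → 3 fragments:
  2169 − 514 = 1655 bp
  10693 − 2169 = 8524 bp
  wrap: 11949 − 10693 + 514 = 1770 bp
Sorted largest to smallest: 8524, 1770, 1655 bp.

8524, 1770, 1655 bp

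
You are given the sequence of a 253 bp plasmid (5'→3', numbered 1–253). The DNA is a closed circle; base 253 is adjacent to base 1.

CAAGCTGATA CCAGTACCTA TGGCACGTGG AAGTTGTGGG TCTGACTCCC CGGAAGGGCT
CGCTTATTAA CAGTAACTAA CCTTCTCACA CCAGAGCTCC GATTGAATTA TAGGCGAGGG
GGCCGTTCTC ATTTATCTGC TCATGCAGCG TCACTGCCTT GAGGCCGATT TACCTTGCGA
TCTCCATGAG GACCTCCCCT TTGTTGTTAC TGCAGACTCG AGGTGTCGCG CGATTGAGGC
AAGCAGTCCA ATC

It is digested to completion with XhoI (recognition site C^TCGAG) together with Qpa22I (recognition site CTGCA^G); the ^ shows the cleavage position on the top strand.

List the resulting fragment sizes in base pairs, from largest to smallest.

250, 3 bp

The XhoI site (CTCGAG) starts at position 217.
XhoI cuts after the first base of each site, so after position 217.
The Qpa22I site (CTGCAG) starts at position 210.
Qpa22I cuts after base 5 of each site (before the last base), so after position 214.
Combined cut positions: 214, 217.
Circular molecule, 2 cuts → 2 fragments:
  215–217 → 3 bp
  218–253 then 1–214 → 36 + 214 = 250 bp
Sorted largest to smallest: 250, 3 bp.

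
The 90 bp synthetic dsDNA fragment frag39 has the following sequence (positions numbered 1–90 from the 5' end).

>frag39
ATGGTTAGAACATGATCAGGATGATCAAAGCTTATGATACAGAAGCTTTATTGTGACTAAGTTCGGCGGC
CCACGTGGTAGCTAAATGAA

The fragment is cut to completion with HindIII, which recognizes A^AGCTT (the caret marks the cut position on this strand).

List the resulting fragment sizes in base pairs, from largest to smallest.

47, 28, 15 bp

HindIII sites (AAGCTT) start at positions 28, 43.
HindIII cuts after the first base of each site, so after positions 28, 43.
Linear molecule, 2 cuts → 3 fragments:
  1–28 → 28 bp
  29–43 → 15 bp
  44–90 → 47 bp
Sorted largest to smallest: 47, 28, 15 bp.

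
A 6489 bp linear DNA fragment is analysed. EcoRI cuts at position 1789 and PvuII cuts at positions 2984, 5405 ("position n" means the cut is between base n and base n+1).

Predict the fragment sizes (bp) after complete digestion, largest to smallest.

2421, 1789, 1195, 1084 bp

Combined cut positions (sorted): 1789, 2984, 5405.
Linear molecule, 3 cuts → 4 fragments:
  1789 − 0 = 1789 bp
  2984 − 1789 = 1195 bp
  5405 − 2984 = 2421 bp
  6489 − 5405 = 1084 bp
Sorted largest to smallest: 2421, 1789, 1195, 1084 bp.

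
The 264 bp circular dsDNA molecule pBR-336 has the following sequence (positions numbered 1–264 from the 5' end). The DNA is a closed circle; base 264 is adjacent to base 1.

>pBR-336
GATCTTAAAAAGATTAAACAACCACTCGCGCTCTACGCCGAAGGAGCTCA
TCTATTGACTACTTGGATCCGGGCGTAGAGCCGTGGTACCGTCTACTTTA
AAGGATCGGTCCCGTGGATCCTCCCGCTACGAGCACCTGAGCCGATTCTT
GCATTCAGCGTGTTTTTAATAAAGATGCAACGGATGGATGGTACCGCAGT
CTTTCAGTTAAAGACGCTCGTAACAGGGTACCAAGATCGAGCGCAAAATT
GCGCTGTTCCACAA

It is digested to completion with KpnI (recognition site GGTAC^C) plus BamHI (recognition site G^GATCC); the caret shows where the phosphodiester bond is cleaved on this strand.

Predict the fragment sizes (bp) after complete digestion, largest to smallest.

98, 78, 37, 27, 24 bp

KpnI sites (GGTACC) start at positions 85, 190, 227.
KpnI cuts after base 5 of each site (before the last base), so after positions 89, 194, 231.
BamHI sites (GGATCC) start at positions 65, 116.
BamHI cuts after the first base of each site, so after positions 65, 116.
Combined cut positions: 65, 89, 116, 194, 231.
Circular molecule, 5 cuts → 5 fragments:
  66–89 → 24 bp
  90–116 → 27 bp
  117–194 → 78 bp
  195–231 → 37 bp
  232–264 then 1–65 → 33 + 65 = 98 bp
Sorted largest to smallest: 98, 78, 37, 27, 24 bp.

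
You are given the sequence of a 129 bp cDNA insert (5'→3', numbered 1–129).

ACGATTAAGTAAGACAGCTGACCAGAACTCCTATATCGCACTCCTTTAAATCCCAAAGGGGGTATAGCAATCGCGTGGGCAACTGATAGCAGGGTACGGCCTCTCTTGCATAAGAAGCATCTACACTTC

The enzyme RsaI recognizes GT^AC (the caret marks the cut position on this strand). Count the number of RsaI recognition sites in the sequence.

1

GTAC occurs starting at position 94.
RsaI cuts at 1 site.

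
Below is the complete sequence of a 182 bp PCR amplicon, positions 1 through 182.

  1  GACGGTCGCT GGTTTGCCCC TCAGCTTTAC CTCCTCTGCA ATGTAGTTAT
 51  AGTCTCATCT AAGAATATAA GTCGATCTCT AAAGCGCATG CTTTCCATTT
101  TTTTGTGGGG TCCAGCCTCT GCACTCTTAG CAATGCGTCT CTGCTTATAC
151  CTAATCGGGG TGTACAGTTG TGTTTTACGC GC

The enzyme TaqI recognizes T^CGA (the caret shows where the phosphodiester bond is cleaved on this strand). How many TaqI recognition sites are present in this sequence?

TCGA occurs starting at position 72.
TaqI cuts at 1 site.

1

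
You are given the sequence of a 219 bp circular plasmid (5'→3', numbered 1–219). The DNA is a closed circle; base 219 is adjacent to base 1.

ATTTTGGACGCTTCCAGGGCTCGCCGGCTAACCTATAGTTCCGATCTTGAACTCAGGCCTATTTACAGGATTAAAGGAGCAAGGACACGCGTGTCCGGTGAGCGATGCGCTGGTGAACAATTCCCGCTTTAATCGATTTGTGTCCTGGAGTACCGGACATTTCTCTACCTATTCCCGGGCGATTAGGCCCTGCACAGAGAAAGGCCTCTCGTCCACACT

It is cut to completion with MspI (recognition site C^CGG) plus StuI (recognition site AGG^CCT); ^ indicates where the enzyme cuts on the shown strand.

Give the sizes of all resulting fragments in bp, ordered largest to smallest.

MspI sites (CCGG) start at positions 24, 95, 153, 175.
MspI cuts after the first base of each site, so after positions 24, 95, 153, 175.
StuI sites (AGGCCT) start at positions 55, 202.
StuI cuts after base 3 of each site, so after positions 57, 204.
Combined cut positions: 24, 57, 95, 153, 175, 204.
Circular molecule, 6 cuts → 6 fragments:
  25–57 → 33 bp
  58–95 → 38 bp
  96–153 → 58 bp
  154–175 → 22 bp
  176–204 → 29 bp
  205–219 then 1–24 → 15 + 24 = 39 bp
Sorted largest to smallest: 58, 39, 38, 33, 29, 22 bp.

58, 39, 38, 33, 29, 22 bp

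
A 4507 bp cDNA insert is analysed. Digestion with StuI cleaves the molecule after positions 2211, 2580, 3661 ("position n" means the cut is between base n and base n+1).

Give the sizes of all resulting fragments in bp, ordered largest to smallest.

Linear molecule, 3 cuts → 4 fragments:
  2211 − 0 = 2211 bp
  2580 − 2211 = 369 bp
  3661 − 2580 = 1081 bp
  4507 − 3661 = 846 bp
Sorted largest to smallest: 2211, 1081, 846, 369 bp.

2211, 1081, 846, 369 bp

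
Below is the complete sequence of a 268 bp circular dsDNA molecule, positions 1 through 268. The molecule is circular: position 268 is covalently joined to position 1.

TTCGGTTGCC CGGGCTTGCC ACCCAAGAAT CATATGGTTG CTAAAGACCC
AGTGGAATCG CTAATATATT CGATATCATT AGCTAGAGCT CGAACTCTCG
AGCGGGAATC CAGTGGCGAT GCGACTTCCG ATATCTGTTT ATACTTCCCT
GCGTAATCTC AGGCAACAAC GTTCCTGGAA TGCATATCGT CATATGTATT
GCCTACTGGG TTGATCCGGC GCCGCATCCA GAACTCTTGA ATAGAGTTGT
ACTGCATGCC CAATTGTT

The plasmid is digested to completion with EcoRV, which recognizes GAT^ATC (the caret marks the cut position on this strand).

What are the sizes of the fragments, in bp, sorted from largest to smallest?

210, 58 bp

EcoRV sites (GATATC) start at positions 72, 130.
EcoRV cuts after base 3 of each site, so after positions 74, 132.
Circular molecule, 2 cuts → 2 fragments:
  75–132 → 58 bp
  133–268 then 1–74 → 136 + 74 = 210 bp
Sorted largest to smallest: 210, 58 bp.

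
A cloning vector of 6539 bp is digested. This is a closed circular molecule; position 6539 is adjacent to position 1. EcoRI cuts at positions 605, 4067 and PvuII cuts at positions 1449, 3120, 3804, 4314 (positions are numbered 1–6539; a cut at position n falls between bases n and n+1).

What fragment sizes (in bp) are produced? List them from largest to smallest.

2830, 1671, 844, 684, 263, 247 bp

Combined cut positions (sorted): 605, 1449, 3120, 3804, 4067, 4314.
Circular molecule, 6 cuts → 6 fragments:
  1449 − 605 = 844 bp
  3120 − 1449 = 1671 bp
  3804 − 3120 = 684 bp
  4067 − 3804 = 263 bp
  4314 − 4067 = 247 bp
  wrap: 6539 − 4314 + 605 = 2830 bp
Sorted largest to smallest: 2830, 1671, 844, 684, 263, 247 bp.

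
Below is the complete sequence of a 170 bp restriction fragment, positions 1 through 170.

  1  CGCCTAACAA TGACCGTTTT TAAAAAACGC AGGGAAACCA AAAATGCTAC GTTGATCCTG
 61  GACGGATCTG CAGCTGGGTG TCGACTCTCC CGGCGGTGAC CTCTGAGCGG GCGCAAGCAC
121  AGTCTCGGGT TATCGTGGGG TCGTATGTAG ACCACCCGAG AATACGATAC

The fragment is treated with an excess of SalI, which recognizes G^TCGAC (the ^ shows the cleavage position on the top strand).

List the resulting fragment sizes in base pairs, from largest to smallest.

The SalI site (GTCGAC) starts at position 80.
SalI cuts after the first base of each site, so after position 80.
Linear molecule, 1 cut → 2 fragments:
  1–80 → 80 bp
  81–170 → 90 bp
Sorted largest to smallest: 90, 80 bp.

90, 80 bp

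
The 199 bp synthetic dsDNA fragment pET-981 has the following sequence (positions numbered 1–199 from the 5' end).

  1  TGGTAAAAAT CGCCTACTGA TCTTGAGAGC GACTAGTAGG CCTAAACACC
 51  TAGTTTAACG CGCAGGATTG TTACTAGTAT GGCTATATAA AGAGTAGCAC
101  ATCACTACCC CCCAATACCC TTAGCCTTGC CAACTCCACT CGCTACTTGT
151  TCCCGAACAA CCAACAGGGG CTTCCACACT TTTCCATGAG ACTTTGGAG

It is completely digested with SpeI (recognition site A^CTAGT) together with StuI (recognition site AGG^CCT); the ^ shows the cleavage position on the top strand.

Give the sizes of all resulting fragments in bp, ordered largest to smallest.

SpeI sites (ACTAGT) start at positions 32, 73.
SpeI cuts after the first base of each site, so after positions 32, 73.
The StuI site (AGGCCT) starts at position 38.
StuI cuts after base 3 of each site, so after position 40.
Combined cut positions: 32, 40, 73.
Linear molecule, 3 cuts → 4 fragments:
  1–32 → 32 bp
  33–40 → 8 bp
  41–73 → 33 bp
  74–199 → 126 bp
Sorted largest to smallest: 126, 33, 32, 8 bp.

126, 33, 32, 8 bp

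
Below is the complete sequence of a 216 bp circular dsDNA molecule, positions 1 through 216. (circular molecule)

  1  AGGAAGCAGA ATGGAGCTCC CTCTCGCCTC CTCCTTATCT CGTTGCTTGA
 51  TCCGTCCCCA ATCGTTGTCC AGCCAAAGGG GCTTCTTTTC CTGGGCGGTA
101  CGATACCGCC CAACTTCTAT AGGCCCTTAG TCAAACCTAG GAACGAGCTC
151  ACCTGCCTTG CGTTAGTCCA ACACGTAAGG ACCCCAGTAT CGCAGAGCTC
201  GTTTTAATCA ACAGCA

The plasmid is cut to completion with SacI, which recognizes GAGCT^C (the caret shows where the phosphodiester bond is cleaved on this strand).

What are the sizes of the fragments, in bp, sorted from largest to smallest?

131, 50, 35 bp

SacI sites (GAGCTC) start at positions 14, 145, 195.
SacI cuts after base 5 of each site (before the last base), so after positions 18, 149, 199.
Circular molecule, 3 cuts → 3 fragments:
  19–149 → 131 bp
  150–199 → 50 bp
  200–216 then 1–18 → 17 + 18 = 35 bp
Sorted largest to smallest: 131, 50, 35 bp.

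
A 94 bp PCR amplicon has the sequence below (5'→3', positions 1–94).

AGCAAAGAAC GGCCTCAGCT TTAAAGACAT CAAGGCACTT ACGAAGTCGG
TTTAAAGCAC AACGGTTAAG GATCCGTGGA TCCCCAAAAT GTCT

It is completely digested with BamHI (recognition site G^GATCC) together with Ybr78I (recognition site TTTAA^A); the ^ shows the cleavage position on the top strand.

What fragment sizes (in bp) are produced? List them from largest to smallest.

31, 24, 16, 15, 8 bp

BamHI sites (GGATCC) start at positions 70, 78.
BamHI cuts after the first base of each site, so after positions 70, 78.
Ybr78I sites (TTTAAA) start at positions 20, 51.
Ybr78I cuts after base 5 of each site (before the last base), so after positions 24, 55.
Combined cut positions: 24, 55, 70, 78.
Linear molecule, 4 cuts → 5 fragments:
  1–24 → 24 bp
  25–55 → 31 bp
  56–70 → 15 bp
  71–78 → 8 bp
  79–94 → 16 bp
Sorted largest to smallest: 31, 24, 16, 15, 8 bp.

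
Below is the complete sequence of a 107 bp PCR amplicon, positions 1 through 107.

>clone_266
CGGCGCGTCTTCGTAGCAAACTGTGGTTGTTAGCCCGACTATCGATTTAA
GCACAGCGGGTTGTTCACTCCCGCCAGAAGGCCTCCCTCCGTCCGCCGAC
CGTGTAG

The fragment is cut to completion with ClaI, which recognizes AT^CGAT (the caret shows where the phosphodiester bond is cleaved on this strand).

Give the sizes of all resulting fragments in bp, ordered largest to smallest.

65, 42 bp

The ClaI site (ATCGAT) starts at position 41.
ClaI cuts after base 2 of each site, so after position 42.
Linear molecule, 1 cut → 2 fragments:
  1–42 → 42 bp
  43–107 → 65 bp
Sorted largest to smallest: 65, 42 bp.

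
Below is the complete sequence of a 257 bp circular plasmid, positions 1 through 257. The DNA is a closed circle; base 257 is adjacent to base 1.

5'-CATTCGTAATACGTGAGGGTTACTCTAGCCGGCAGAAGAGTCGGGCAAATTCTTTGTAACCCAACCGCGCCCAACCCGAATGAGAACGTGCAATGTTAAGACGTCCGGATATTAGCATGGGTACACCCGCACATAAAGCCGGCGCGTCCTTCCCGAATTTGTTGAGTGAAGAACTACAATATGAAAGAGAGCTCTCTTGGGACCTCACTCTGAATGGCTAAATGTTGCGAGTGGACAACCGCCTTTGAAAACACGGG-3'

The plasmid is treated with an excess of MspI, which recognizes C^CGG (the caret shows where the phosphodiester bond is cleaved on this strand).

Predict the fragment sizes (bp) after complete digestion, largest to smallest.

MspI sites (CCGG) start at positions 29, 105, 139.
MspI cuts after the first base of each site, so after positions 29, 105, 139.
Circular molecule, 3 cuts → 3 fragments:
  30–105 → 76 bp
  106–139 → 34 bp
  140–257 then 1–29 → 118 + 29 = 147 bp
Sorted largest to smallest: 147, 76, 34 bp.

147, 76, 34 bp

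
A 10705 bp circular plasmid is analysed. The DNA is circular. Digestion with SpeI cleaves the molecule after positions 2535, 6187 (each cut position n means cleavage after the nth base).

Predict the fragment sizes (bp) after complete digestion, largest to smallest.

7053, 3652 bp

Circular molecule, 2 cuts → 2 fragments:
  6187 − 2535 = 3652 bp
  wrap: 10705 − 6187 + 2535 = 7053 bp
Sorted largest to smallest: 7053, 3652 bp.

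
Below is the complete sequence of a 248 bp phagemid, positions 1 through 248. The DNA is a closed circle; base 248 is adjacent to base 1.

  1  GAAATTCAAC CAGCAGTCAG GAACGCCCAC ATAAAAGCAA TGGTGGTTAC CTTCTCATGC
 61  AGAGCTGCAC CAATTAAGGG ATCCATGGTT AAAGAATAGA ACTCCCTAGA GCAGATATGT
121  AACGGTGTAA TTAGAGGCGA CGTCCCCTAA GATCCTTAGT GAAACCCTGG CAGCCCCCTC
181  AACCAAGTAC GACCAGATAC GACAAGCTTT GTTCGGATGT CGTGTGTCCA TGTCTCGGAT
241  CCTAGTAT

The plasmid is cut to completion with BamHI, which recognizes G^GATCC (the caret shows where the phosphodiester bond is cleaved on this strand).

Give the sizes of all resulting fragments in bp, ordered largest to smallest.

158, 90 bp

BamHI sites (GGATCC) start at positions 79, 237.
BamHI cuts after the first base of each site, so after positions 79, 237.
Circular molecule, 2 cuts → 2 fragments:
  80–237 → 158 bp
  238–248 then 1–79 → 11 + 79 = 90 bp
Sorted largest to smallest: 158, 90 bp.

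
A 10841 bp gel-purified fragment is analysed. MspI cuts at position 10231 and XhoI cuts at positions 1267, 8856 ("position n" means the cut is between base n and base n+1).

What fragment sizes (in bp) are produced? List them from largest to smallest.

Combined cut positions (sorted): 1267, 8856, 10231.
Linear molecule, 3 cuts → 4 fragments:
  1267 − 0 = 1267 bp
  8856 − 1267 = 7589 bp
  10231 − 8856 = 1375 bp
  10841 − 10231 = 610 bp
Sorted largest to smallest: 7589, 1375, 1267, 610 bp.

7589, 1375, 1267, 610 bp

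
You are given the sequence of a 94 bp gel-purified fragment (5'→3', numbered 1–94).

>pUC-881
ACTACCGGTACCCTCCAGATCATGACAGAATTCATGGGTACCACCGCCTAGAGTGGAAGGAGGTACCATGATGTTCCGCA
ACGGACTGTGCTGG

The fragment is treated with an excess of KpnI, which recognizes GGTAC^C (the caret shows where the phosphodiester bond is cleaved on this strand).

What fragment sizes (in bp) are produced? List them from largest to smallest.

30, 28, 25, 11 bp

KpnI sites (GGTACC) start at positions 7, 37, 62.
KpnI cuts after base 5 of each site (before the last base), so after positions 11, 41, 66.
Linear molecule, 3 cuts → 4 fragments:
  1–11 → 11 bp
  12–41 → 30 bp
  42–66 → 25 bp
  67–94 → 28 bp
Sorted largest to smallest: 30, 28, 25, 11 bp.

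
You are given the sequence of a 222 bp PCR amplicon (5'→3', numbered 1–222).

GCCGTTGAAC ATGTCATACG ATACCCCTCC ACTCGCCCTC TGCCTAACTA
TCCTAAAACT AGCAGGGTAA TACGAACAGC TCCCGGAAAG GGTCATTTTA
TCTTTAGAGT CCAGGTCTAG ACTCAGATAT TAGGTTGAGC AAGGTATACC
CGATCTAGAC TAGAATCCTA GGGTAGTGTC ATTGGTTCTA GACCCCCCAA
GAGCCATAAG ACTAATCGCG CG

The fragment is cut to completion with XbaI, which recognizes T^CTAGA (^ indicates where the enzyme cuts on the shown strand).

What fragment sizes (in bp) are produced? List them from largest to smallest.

XbaI sites (TCTAGA) start at positions 116, 154, 187.
XbaI cuts after the first base of each site, so after positions 116, 154, 187.
Linear molecule, 3 cuts → 4 fragments:
  1–116 → 116 bp
  117–154 → 38 bp
  155–187 → 33 bp
  188–222 → 35 bp
Sorted largest to smallest: 116, 38, 35, 33 bp.

116, 38, 35, 33 bp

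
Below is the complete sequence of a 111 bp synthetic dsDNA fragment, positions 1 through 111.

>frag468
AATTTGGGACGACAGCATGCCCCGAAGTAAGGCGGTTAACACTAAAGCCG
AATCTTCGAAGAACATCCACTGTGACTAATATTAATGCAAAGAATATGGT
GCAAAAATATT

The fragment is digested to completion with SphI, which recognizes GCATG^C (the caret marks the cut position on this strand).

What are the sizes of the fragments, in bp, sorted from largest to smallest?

92, 19 bp

The SphI site (GCATGC) starts at position 15.
SphI cuts after base 5 of each site (before the last base), so after position 19.
Linear molecule, 1 cut → 2 fragments:
  1–19 → 19 bp
  20–111 → 92 bp
Sorted largest to smallest: 92, 19 bp.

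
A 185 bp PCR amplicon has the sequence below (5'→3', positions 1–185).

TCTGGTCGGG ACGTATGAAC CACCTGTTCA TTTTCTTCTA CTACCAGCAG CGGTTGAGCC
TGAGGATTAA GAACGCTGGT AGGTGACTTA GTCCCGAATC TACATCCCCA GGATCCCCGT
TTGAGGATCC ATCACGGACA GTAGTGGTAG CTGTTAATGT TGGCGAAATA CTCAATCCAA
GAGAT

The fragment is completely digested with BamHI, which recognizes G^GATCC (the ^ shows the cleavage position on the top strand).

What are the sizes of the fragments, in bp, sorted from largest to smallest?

BamHI sites (GGATCC) start at positions 111, 125.
BamHI cuts after the first base of each site, so after positions 111, 125.
Linear molecule, 2 cuts → 3 fragments:
  1–111 → 111 bp
  112–125 → 14 bp
  126–185 → 60 bp
Sorted largest to smallest: 111, 60, 14 bp.

111, 60, 14 bp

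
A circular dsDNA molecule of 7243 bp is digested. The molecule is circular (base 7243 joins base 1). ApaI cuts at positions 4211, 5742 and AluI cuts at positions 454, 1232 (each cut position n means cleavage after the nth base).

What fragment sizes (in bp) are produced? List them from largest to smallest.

2979, 1955, 1531, 778 bp

Combined cut positions (sorted): 454, 1232, 4211, 5742.
Circular molecule, 4 cuts → 4 fragments:
  1232 − 454 = 778 bp
  4211 − 1232 = 2979 bp
  5742 − 4211 = 1531 bp
  wrap: 7243 − 5742 + 454 = 1955 bp
Sorted largest to smallest: 2979, 1955, 1531, 778 bp.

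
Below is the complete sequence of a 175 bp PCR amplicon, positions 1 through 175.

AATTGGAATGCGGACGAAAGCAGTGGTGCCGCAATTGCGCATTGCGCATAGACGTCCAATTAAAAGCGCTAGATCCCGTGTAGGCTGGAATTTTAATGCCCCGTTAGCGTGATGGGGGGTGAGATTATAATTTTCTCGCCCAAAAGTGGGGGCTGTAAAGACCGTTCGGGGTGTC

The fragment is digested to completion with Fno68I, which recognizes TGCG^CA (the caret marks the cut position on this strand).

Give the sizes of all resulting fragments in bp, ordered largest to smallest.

Fno68I sites (TGCGCA) start at positions 36, 43.
Fno68I cuts after base 4 of each site, so after positions 39, 46.
Linear molecule, 2 cuts → 3 fragments:
  1–39 → 39 bp
  40–46 → 7 bp
  47–175 → 129 bp
Sorted largest to smallest: 129, 39, 7 bp.

129, 39, 7 bp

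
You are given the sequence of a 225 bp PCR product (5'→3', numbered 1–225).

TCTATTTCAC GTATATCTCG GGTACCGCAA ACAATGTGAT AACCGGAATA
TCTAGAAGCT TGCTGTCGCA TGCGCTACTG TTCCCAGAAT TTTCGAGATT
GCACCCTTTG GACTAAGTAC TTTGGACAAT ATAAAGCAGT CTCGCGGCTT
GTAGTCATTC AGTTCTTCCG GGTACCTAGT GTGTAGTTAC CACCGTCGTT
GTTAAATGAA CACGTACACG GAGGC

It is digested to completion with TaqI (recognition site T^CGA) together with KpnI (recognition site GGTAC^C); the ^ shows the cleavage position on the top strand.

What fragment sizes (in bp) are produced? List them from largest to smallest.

The TaqI site (TCGA) starts at position 93.
TaqI cuts after the first base of each site, so after position 93.
KpnI sites (GGTACC) start at positions 21, 171.
KpnI cuts after base 5 of each site (before the last base), so after positions 25, 175.
Combined cut positions: 25, 93, 175.
Linear molecule, 3 cuts → 4 fragments:
  1–25 → 25 bp
  26–93 → 68 bp
  94–175 → 82 bp
  176–225 → 50 bp
Sorted largest to smallest: 82, 68, 50, 25 bp.

82, 68, 50, 25 bp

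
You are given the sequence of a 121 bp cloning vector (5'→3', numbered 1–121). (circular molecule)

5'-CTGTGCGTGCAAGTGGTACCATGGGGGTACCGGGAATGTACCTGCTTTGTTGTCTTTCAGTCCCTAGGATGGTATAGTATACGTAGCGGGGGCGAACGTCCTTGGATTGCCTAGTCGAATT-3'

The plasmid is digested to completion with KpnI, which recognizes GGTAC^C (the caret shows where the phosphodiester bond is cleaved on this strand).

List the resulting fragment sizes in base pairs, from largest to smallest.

KpnI sites (GGTACC) start at positions 15, 26.
KpnI cuts after base 5 of each site (before the last base), so after positions 19, 30.
Circular molecule, 2 cuts → 2 fragments:
  20–30 → 11 bp
  31–121 then 1–19 → 91 + 19 = 110 bp
Sorted largest to smallest: 110, 11 bp.

110, 11 bp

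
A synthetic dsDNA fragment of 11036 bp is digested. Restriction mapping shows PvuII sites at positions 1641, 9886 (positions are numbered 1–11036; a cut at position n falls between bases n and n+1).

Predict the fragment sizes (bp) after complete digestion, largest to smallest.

8245, 1641, 1150 bp

Linear molecule, 2 cuts → 3 fragments:
  1641 − 0 = 1641 bp
  9886 − 1641 = 8245 bp
  11036 − 9886 = 1150 bp
Sorted largest to smallest: 8245, 1641, 1150 bp.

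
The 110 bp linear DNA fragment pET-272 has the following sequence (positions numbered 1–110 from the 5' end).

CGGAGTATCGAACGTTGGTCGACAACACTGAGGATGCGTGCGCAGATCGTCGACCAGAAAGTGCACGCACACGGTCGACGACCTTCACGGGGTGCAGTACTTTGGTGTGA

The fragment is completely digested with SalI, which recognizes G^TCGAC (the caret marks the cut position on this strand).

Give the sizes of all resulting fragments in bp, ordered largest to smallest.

SalI sites (GTCGAC) start at positions 18, 49, 74.
SalI cuts after the first base of each site, so after positions 18, 49, 74.
Linear molecule, 3 cuts → 4 fragments:
  1–18 → 18 bp
  19–49 → 31 bp
  50–74 → 25 bp
  75–110 → 36 bp
Sorted largest to smallest: 36, 31, 25, 18 bp.

36, 31, 25, 18 bp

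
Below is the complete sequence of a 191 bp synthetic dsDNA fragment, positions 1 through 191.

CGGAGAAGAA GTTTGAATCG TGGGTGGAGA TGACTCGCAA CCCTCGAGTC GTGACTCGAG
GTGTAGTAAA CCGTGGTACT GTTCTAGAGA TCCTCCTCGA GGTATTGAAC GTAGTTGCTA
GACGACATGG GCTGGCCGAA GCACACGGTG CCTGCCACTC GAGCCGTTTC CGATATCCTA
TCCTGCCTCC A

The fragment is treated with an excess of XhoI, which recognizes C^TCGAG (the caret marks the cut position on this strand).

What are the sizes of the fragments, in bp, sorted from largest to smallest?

XhoI sites (CTCGAG) start at positions 43, 55, 96, 158.
XhoI cuts after the first base of each site, so after positions 43, 55, 96, 158.
Linear molecule, 4 cuts → 5 fragments:
  1–43 → 43 bp
  44–55 → 12 bp
  56–96 → 41 bp
  97–158 → 62 bp
  159–191 → 33 bp
Sorted largest to smallest: 62, 43, 41, 33, 12 bp.

62, 43, 41, 33, 12 bp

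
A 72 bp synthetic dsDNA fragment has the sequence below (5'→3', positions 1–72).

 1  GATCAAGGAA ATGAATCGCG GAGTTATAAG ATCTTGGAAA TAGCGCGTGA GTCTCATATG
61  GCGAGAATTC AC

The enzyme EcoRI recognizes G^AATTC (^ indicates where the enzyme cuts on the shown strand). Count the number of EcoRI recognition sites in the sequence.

1

GAATTC occurs starting at position 65.
EcoRI cuts at 1 site.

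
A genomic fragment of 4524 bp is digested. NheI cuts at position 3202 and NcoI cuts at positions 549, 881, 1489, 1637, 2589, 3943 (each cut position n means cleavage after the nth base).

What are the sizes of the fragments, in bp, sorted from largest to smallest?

952, 741, 613, 608, 581, 549, 332, 148 bp

Combined cut positions (sorted): 549, 881, 1489, 1637, 2589, 3202, 3943.
Linear molecule, 7 cuts → 8 fragments:
  549 − 0 = 549 bp
  881 − 549 = 332 bp
  1489 − 881 = 608 bp
  1637 − 1489 = 148 bp
  2589 − 1637 = 952 bp
  3202 − 2589 = 613 bp
  3943 − 3202 = 741 bp
  4524 − 3943 = 581 bp
Sorted largest to smallest: 952, 741, 613, 608, 581, 549, 332, 148 bp.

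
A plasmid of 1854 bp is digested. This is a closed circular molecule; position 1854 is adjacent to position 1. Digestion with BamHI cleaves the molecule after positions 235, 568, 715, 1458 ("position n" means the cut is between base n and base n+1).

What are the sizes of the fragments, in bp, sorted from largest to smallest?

743, 631, 333, 147 bp

Circular molecule, 4 cuts → 4 fragments:
  568 − 235 = 333 bp
  715 − 568 = 147 bp
  1458 − 715 = 743 bp
  wrap: 1854 − 1458 + 235 = 631 bp
Sorted largest to smallest: 743, 631, 333, 147 bp.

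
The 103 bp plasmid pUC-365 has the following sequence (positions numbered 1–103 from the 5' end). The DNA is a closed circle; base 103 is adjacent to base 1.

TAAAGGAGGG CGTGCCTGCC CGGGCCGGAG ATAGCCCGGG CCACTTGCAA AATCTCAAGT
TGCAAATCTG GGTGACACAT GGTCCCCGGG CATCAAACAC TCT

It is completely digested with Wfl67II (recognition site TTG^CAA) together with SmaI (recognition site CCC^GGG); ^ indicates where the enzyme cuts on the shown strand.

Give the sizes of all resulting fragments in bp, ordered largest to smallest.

37, 25, 16, 15, 10 bp

Wfl67II sites (TTGCAA) start at positions 45, 60.
Wfl67II cuts after base 3 of each site, so after positions 47, 62.
SmaI sites (CCCGGG) start at positions 19, 35, 85.
SmaI cuts after base 3 of each site, so after positions 21, 37, 87.
Combined cut positions: 21, 37, 47, 62, 87.
Circular molecule, 5 cuts → 5 fragments:
  22–37 → 16 bp
  38–47 → 10 bp
  48–62 → 15 bp
  63–87 → 25 bp
  88–103 then 1–21 → 16 + 21 = 37 bp
Sorted largest to smallest: 37, 25, 16, 15, 10 bp.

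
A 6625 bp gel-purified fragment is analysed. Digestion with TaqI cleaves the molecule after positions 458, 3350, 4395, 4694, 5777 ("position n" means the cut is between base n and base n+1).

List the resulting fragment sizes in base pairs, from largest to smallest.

Linear molecule, 5 cuts → 6 fragments:
  458 − 0 = 458 bp
  3350 − 458 = 2892 bp
  4395 − 3350 = 1045 bp
  4694 − 4395 = 299 bp
  5777 − 4694 = 1083 bp
  6625 − 5777 = 848 bp
Sorted largest to smallest: 2892, 1083, 1045, 848, 458, 299 bp.

2892, 1083, 1045, 848, 458, 299 bp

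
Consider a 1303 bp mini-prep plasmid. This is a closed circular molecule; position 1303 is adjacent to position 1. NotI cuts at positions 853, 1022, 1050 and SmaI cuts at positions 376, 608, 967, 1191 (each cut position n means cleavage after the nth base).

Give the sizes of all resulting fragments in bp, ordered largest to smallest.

Combined cut positions (sorted): 376, 608, 853, 967, 1022, 1050, 1191.
Circular molecule, 7 cuts → 7 fragments:
  608 − 376 = 232 bp
  853 − 608 = 245 bp
  967 − 853 = 114 bp
  1022 − 967 = 55 bp
  1050 − 1022 = 28 bp
  1191 − 1050 = 141 bp
  wrap: 1303 − 1191 + 376 = 488 bp
Sorted largest to smallest: 488, 245, 232, 141, 114, 55, 28 bp.

488, 245, 232, 141, 114, 55, 28 bp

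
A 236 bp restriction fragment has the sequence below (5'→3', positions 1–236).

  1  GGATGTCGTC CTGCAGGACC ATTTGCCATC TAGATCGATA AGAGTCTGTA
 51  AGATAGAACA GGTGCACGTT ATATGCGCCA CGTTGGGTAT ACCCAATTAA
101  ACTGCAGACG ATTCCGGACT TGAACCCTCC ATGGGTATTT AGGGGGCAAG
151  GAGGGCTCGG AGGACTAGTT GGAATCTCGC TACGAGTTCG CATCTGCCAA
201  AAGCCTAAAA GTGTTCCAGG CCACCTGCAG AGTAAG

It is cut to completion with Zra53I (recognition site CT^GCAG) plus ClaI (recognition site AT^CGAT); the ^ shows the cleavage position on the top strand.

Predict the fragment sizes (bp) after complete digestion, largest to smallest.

Zra53I sites (CTGCAG) start at positions 11, 102, 225.
Zra53I cuts after base 2 of each site, so after positions 12, 103, 226.
The ClaI site (ATCGAT) starts at position 34.
ClaI cuts after base 2 of each site, so after position 35.
Combined cut positions: 12, 35, 103, 226.
Linear molecule, 4 cuts → 5 fragments:
  1–12 → 12 bp
  13–35 → 23 bp
  36–103 → 68 bp
  104–226 → 123 bp
  227–236 → 10 bp
Sorted largest to smallest: 123, 68, 23, 12, 10 bp.

123, 68, 23, 12, 10 bp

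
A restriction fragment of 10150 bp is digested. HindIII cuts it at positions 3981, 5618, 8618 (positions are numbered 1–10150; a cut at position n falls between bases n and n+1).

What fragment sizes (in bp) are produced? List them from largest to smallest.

Linear molecule, 3 cuts → 4 fragments:
  3981 − 0 = 3981 bp
  5618 − 3981 = 1637 bp
  8618 − 5618 = 3000 bp
  10150 − 8618 = 1532 bp
Sorted largest to smallest: 3981, 3000, 1637, 1532 bp.

3981, 3000, 1637, 1532 bp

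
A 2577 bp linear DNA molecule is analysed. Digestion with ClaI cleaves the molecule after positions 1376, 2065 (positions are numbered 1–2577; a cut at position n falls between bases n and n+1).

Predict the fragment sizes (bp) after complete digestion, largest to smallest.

1376, 689, 512 bp

Linear molecule, 2 cuts → 3 fragments:
  1376 − 0 = 1376 bp
  2065 − 1376 = 689 bp
  2577 − 2065 = 512 bp
Sorted largest to smallest: 1376, 689, 512 bp.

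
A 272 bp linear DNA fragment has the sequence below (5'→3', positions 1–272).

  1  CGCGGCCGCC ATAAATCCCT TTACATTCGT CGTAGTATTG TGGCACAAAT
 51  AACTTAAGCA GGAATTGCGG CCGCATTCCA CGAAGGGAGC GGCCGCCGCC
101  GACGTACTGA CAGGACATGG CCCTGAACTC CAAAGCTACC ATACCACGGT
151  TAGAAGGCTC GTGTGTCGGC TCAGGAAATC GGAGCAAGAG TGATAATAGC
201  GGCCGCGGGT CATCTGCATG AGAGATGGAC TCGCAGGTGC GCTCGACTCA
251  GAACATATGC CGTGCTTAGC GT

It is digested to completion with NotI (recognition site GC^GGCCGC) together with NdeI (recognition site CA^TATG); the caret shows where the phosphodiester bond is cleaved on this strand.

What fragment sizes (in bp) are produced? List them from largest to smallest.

110, 65, 55, 22, 17, 3 bp

NotI sites (GCGGCCGC) start at positions 2, 67, 89, 199.
NotI cuts after base 2 of each site, so after positions 3, 68, 90, 200.
The NdeI site (CATATG) starts at position 254.
NdeI cuts after base 2 of each site, so after position 255.
Combined cut positions: 3, 68, 90, 200, 255.
Linear molecule, 5 cuts → 6 fragments:
  1–3 → 3 bp
  4–68 → 65 bp
  69–90 → 22 bp
  91–200 → 110 bp
  201–255 → 55 bp
  256–272 → 17 bp
Sorted largest to smallest: 110, 65, 55, 22, 17, 3 bp.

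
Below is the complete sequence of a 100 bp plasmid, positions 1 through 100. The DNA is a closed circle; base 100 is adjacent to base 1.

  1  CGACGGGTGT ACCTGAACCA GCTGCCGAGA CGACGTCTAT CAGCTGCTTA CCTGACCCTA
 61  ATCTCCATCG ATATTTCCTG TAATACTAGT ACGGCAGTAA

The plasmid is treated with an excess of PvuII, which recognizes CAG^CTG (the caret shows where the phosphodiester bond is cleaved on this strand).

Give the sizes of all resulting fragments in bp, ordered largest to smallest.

78, 22 bp

PvuII sites (CAGCTG) start at positions 19, 41.
PvuII cuts after base 3 of each site, so after positions 21, 43.
Circular molecule, 2 cuts → 2 fragments:
  22–43 → 22 bp
  44–100 then 1–21 → 57 + 21 = 78 bp
Sorted largest to smallest: 78, 22 bp.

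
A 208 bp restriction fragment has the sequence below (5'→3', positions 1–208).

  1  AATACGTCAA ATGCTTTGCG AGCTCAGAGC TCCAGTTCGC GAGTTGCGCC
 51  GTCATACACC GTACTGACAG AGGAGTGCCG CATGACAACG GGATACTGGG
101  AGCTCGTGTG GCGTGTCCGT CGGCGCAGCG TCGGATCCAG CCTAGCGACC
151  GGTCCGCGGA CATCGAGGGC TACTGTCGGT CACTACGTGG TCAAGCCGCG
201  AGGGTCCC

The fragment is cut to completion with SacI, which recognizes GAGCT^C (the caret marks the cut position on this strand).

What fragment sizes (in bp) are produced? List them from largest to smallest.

SacI sites (GAGCTC) start at positions 20, 27, 100.
SacI cuts after base 5 of each site (before the last base), so after positions 24, 31, 104.
Linear molecule, 3 cuts → 4 fragments:
  1–24 → 24 bp
  25–31 → 7 bp
  32–104 → 73 bp
  105–208 → 104 bp
Sorted largest to smallest: 104, 73, 24, 7 bp.

104, 73, 24, 7 bp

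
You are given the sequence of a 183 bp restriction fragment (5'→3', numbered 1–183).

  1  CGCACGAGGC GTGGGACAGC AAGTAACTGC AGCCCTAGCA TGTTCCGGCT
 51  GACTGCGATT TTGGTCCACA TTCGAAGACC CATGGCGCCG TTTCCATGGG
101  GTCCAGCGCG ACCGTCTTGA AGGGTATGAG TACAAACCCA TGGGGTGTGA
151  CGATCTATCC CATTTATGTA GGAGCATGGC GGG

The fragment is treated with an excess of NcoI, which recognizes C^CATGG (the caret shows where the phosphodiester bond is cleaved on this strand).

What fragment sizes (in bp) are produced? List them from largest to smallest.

80, 45, 44, 14 bp

NcoI sites (CCATGG) start at positions 80, 94, 138.
NcoI cuts after the first base of each site, so after positions 80, 94, 138.
Linear molecule, 3 cuts → 4 fragments:
  1–80 → 80 bp
  81–94 → 14 bp
  95–138 → 44 bp
  139–183 → 45 bp
Sorted largest to smallest: 80, 45, 44, 14 bp.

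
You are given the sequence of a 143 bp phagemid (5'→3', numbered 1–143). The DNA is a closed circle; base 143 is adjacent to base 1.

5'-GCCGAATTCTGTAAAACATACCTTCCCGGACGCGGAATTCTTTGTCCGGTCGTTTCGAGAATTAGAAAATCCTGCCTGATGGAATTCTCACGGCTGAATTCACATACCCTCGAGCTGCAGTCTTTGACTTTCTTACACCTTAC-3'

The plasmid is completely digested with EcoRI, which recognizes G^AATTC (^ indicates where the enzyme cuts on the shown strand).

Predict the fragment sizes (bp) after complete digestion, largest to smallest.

EcoRI sites (GAATTC) start at positions 4, 35, 82, 96.
EcoRI cuts after the first base of each site, so after positions 4, 35, 82, 96.
Circular molecule, 4 cuts → 4 fragments:
  5–35 → 31 bp
  36–82 → 47 bp
  83–96 → 14 bp
  97–143 then 1–4 → 47 + 4 = 51 bp
Sorted largest to smallest: 51, 47, 31, 14 bp.

51, 47, 31, 14 bp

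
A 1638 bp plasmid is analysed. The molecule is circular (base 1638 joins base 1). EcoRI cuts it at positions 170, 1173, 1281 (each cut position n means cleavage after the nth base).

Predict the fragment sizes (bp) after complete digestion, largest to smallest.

Circular molecule, 3 cuts → 3 fragments:
  1173 − 170 = 1003 bp
  1281 − 1173 = 108 bp
  wrap: 1638 − 1281 + 170 = 527 bp
Sorted largest to smallest: 1003, 527, 108 bp.

1003, 527, 108 bp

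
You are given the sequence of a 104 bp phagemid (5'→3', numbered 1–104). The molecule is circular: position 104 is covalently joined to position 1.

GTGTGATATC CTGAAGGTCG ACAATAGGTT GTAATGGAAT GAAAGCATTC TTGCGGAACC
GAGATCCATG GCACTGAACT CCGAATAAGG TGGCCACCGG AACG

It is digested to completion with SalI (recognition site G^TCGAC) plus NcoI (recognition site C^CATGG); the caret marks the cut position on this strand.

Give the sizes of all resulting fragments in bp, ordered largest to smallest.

The SalI site (GTCGAC) starts at position 17.
SalI cuts after the first base of each site, so after position 17.
The NcoI site (CCATGG) starts at position 66.
NcoI cuts after the first base of each site, so after position 66.
Combined cut positions: 17, 66.
Circular molecule, 2 cuts → 2 fragments:
  18–66 → 49 bp
  67–104 then 1–17 → 38 + 17 = 55 bp
Sorted largest to smallest: 55, 49 bp.

55, 49 bp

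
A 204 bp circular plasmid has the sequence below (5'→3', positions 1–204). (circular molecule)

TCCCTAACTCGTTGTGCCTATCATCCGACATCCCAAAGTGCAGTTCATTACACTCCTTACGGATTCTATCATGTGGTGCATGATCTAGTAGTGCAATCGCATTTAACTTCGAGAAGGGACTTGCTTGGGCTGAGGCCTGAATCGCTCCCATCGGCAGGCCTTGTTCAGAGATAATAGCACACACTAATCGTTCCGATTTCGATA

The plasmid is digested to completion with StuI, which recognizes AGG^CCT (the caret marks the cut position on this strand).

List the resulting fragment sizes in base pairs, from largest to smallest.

StuI sites (AGGCCT) start at positions 133, 156.
StuI cuts after base 3 of each site, so after positions 135, 158.
Circular molecule, 2 cuts → 2 fragments:
  136–158 → 23 bp
  159–204 then 1–135 → 46 + 135 = 181 bp
Sorted largest to smallest: 181, 23 bp.

181, 23 bp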